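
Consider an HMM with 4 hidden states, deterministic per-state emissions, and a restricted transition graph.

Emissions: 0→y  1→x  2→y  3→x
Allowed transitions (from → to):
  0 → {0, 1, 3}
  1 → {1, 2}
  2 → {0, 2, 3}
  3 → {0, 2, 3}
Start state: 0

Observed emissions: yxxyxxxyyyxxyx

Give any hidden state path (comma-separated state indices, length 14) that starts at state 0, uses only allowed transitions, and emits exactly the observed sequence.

  [0] y  {0,2}  => 0  start
  [1] x  {1,3}  => 3  0->3 ok
  [2] x  {1,3}  => 3  3->3 ok
  [3] y  {0,2}  => 0  3->0 ok
  [4] x  {1,3}  => 1  0->1 ok
  [5] x  {1,3}  => 1  1->1 ok
  [6] x  {1,3}  => 1  1->1 ok
  [7] y  {0,2}  => 2  1->2 ok
  [8] y  {0,2}  => 0  2->0 ok
  [9] y  {0,2}  => 0  0->0 ok
  [10] x  {1,3}  => 1  0->1 ok
  [11] x  {1,3}  => 1  1->1 ok
  [12] y  {0,2}  => 2  1->2 ok
  [13] x  {1,3}  => 3  2->3 ok

0,3,3,0,1,1,1,2,0,0,1,1,2,3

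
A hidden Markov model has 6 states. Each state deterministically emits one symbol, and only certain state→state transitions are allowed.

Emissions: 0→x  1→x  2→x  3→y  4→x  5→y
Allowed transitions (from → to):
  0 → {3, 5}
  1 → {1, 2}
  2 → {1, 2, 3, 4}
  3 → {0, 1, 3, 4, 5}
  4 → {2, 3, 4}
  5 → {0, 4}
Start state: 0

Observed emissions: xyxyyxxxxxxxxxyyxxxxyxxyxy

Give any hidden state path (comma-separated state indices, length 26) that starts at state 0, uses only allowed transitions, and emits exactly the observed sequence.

  t0 'x' -> {0,1,2,4}, take 0 (start)
  t1 'y' -> {3,5}, take 5 (0->5 ok)
  t2 'x' -> {0,1,2,4}, take 4 (5->4 ok)
  t3 'y' -> {3,5}, take 3 (4->3 ok)
  t4 'y' -> {3,5}, take 3 (3->3 ok)
  t5 'x' -> {0,1,2,4}, take 1 (3->1 ok)
  t6 'x' -> {0,1,2,4}, take 2 (1->2 ok)
  t7 'x' -> {0,1,2,4}, take 2 (2->2 ok)
  t8 'x' -> {0,1,2,4}, take 1 (2->1 ok)
  t9 'x' -> {0,1,2,4}, take 1 (1->1 ok)
  t10 'x' -> {0,1,2,4}, take 2 (1->2 ok)
  t11 'x' -> {0,1,2,4}, take 4 (2->4 ok)
  t12 'x' -> {0,1,2,4}, take 4 (4->4 ok)
  t13 'x' -> {0,1,2,4}, take 2 (4->2 ok)
  t14 'y' -> {3,5}, take 3 (2->3 ok)
  t15 'y' -> {3,5}, take 5 (3->5 ok)
  t16 'x' -> {0,1,2,4}, take 4 (5->4 ok)
  t17 'x' -> {0,1,2,4}, take 4 (4->4 ok)
  t18 'x' -> {0,1,2,4}, take 4 (4->4 ok)
  t19 'x' -> {0,1,2,4}, take 2 (4->2 ok)
  t20 'y' -> {3,5}, take 3 (2->3 ok)
  t21 'x' -> {0,1,2,4}, take 4 (3->4 ok)
  t22 'x' -> {0,1,2,4}, take 2 (4->2 ok)
  t23 'y' -> {3,5}, take 3 (2->3 ok)
  t24 'x' -> {0,1,2,4}, take 0 (3->0 ok)
  t25 'y' -> {3,5}, take 5 (0->5 ok)

0,5,4,3,3,1,2,2,1,1,2,4,4,2,3,5,4,4,4,2,3,4,2,3,0,5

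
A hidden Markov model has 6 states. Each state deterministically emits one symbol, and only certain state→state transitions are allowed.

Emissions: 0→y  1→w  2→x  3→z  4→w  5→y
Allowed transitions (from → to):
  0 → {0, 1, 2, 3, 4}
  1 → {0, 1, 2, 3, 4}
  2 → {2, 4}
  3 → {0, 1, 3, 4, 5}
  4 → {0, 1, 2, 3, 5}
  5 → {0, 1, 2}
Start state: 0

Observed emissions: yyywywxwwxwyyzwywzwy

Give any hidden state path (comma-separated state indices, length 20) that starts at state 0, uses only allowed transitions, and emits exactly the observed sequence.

  t0 'y' -> {0,5}, take 0 (start)
  t1 'y' -> {0,5}, take 0 (0->0 ok)
  t2 'y' -> {0,5}, take 0 (0->0 ok)
  t3 'w' -> {1,4}, take 4 (0->4 ok)
  t4 'y' -> {0,5}, take 0 (4->0 ok)
  t5 'w' -> {1,4}, take 1 (0->1 ok)
  t6 'x' -> {2}, take 2 (1->2 ok)
  t7 'w' -> {1,4}, take 4 (2->4 ok)
  t8 'w' -> {1,4}, take 1 (4->1 ok)
  t9 'x' -> {2}, take 2 (1->2 ok)
  t10 'w' -> {1,4}, take 4 (2->4 ok)
  t11 'y' -> {0,5}, take 5 (4->5 ok)
  t12 'y' -> {0,5}, take 0 (5->0 ok)
  t13 'z' -> {3}, take 3 (0->3 ok)
  t14 'w' -> {1,4}, take 4 (3->4 ok)
  t15 'y' -> {0,5}, take 5 (4->5 ok)
  t16 'w' -> {1,4}, take 1 (5->1 ok)
  t17 'z' -> {3}, take 3 (1->3 ok)
  t18 'w' -> {1,4}, take 1 (3->1 ok)
  t19 'y' -> {0,5}, take 0 (1->0 ok)

0,0,0,4,0,1,2,4,1,2,4,5,0,3,4,5,1,3,1,0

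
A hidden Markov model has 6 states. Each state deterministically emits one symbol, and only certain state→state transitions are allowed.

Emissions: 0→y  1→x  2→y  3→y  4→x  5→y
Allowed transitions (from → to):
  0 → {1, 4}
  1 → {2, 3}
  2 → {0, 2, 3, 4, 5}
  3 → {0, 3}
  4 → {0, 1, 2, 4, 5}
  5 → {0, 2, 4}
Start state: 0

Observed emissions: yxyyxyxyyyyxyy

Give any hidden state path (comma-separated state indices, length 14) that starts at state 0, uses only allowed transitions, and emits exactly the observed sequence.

  [0] y  {0,2,3,5}  => 0  start
  [1] x  {1,4}  => 1  0->1 ok
  [2] y  {0,2,3,5}  => 3  1->3 ok
  [3] y  {0,2,3,5}  => 0  3->0 ok
  [4] x  {1,4}  => 4  0->4 ok
  [5] y  {0,2,3,5}  => 0  4->0 ok
  [6] x  {1,4}  => 4  0->4 ok
  [7] y  {0,2,3,5}  => 5  4->5 ok
  [8] y  {0,2,3,5}  => 2  5->2 ok
  [9] y  {0,2,3,5}  => 3  2->3 ok
  [10] y  {0,2,3,5}  => 0  3->0 ok
  [11] x  {1,4}  => 1  0->1 ok
  [12] y  {0,2,3,5}  => 2  1->2 ok
  [13] y  {0,2,3,5}  => 0  2->0 ok

0,1,3,0,4,0,4,5,2,3,0,1,2,0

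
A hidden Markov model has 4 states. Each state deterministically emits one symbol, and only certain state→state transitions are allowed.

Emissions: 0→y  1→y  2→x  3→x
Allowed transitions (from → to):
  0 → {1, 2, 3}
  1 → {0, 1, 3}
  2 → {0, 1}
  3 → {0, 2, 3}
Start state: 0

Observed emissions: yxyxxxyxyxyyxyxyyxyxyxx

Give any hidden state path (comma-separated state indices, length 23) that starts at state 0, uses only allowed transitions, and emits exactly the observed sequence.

0,3,0,3,3,2,0,3,0,2,1,1,3,0,2,1,1,3,0,3,0,3,2

  t0 'y' -> {0,1}, take 0 (start)
  t1 'x' -> {2,3}, take 3 (0->3 ok)
  t2 'y' -> {0,1}, take 0 (3->0 ok)
  t3 'x' -> {2,3}, take 3 (0->3 ok)
  t4 'x' -> {2,3}, take 3 (3->3 ok)
  t5 'x' -> {2,3}, take 2 (3->2 ok)
  t6 'y' -> {0,1}, take 0 (2->0 ok)
  t7 'x' -> {2,3}, take 3 (0->3 ok)
  t8 'y' -> {0,1}, take 0 (3->0 ok)
  t9 'x' -> {2,3}, take 2 (0->2 ok)
  t10 'y' -> {0,1}, take 1 (2->1 ok)
  t11 'y' -> {0,1}, take 1 (1->1 ok)
  t12 'x' -> {2,3}, take 3 (1->3 ok)
  t13 'y' -> {0,1}, take 0 (3->0 ok)
  t14 'x' -> {2,3}, take 2 (0->2 ok)
  t15 'y' -> {0,1}, take 1 (2->1 ok)
  t16 'y' -> {0,1}, take 1 (1->1 ok)
  t17 'x' -> {2,3}, take 3 (1->3 ok)
  t18 'y' -> {0,1}, take 0 (3->0 ok)
  t19 'x' -> {2,3}, take 3 (0->3 ok)
  t20 'y' -> {0,1}, take 0 (3->0 ok)
  t21 'x' -> {2,3}, take 3 (0->3 ok)
  t22 'x' -> {2,3}, take 2 (3->2 ok)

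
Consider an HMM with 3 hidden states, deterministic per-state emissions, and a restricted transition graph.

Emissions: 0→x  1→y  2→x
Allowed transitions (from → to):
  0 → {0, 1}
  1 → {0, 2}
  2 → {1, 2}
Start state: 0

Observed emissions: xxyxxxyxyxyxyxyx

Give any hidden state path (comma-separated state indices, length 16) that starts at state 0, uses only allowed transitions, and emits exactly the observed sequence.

  t0 'x' -> {0,2}, take 0 (start)
  t1 'x' -> {0,2}, take 0 (0->0 ok)
  t2 'y' -> {1}, take 1 (0->1 ok)
  t3 'x' -> {0,2}, take 2 (1->2 ok)
  t4 'x' -> {0,2}, take 2 (2->2 ok)
  t5 'x' -> {0,2}, take 2 (2->2 ok)
  t6 'y' -> {1}, take 1 (2->1 ok)
  t7 'x' -> {0,2}, take 2 (1->2 ok)
  t8 'y' -> {1}, take 1 (2->1 ok)
  t9 'x' -> {0,2}, take 2 (1->2 ok)
  t10 'y' -> {1}, take 1 (2->1 ok)
  t11 'x' -> {0,2}, take 2 (1->2 ok)
  t12 'y' -> {1}, take 1 (2->1 ok)
  t13 'x' -> {0,2}, take 0 (1->0 ok)
  t14 'y' -> {1}, take 1 (0->1 ok)
  t15 'x' -> {0,2}, take 0 (1->0 ok)

0,0,1,2,2,2,1,2,1,2,1,2,1,0,1,0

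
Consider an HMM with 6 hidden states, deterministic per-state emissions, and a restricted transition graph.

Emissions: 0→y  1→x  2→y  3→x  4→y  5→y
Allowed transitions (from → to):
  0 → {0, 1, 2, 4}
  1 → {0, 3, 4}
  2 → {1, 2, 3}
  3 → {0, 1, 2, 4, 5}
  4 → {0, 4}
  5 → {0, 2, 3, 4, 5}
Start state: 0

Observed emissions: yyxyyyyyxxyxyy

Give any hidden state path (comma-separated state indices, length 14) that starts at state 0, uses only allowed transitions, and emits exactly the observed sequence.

0,0,1,0,4,4,0,0,1,3,5,3,4,0

  [0] y  {0,2,4,5}  => 0  start
  [1] y  {0,2,4,5}  => 0  0->0 ok
  [2] x  {1,3}  => 1  0->1 ok
  [3] y  {0,2,4,5}  => 0  1->0 ok
  [4] y  {0,2,4,5}  => 4  0->4 ok
  [5] y  {0,2,4,5}  => 4  4->4 ok
  [6] y  {0,2,4,5}  => 0  4->0 ok
  [7] y  {0,2,4,5}  => 0  0->0 ok
  [8] x  {1,3}  => 1  0->1 ok
  [9] x  {1,3}  => 3  1->3 ok
  [10] y  {0,2,4,5}  => 5  3->5 ok
  [11] x  {1,3}  => 3  5->3 ok
  [12] y  {0,2,4,5}  => 4  3->4 ok
  [13] y  {0,2,4,5}  => 0  4->0 ok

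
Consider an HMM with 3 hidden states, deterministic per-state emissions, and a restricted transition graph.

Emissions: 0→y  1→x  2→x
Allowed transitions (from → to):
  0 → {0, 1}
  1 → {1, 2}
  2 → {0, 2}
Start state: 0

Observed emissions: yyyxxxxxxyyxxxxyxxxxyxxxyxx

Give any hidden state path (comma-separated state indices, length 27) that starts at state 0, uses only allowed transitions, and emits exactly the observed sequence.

0,0,0,1,1,1,2,2,2,0,0,1,1,1,2,0,1,1,1,2,0,1,1,2,0,1,2

  0: obs=y cand={0} pick 0 [start]
  1: obs=y cand={0} pick 0 [0->0 ok]
  2: obs=y cand={0} pick 0 [0->0 ok]
  3: obs=x cand={1,2} pick 1 [0->1 ok]
  4: obs=x cand={1,2} pick 1 [1->1 ok]
  5: obs=x cand={1,2} pick 1 [1->1 ok]
  6: obs=x cand={1,2} pick 2 [1->2 ok]
  7: obs=x cand={1,2} pick 2 [2->2 ok]
  8: obs=x cand={1,2} pick 2 [2->2 ok]
  9: obs=y cand={0} pick 0 [2->0 ok]
  10: obs=y cand={0} pick 0 [0->0 ok]
  11: obs=x cand={1,2} pick 1 [0->1 ok]
  12: obs=x cand={1,2} pick 1 [1->1 ok]
  13: obs=x cand={1,2} pick 1 [1->1 ok]
  14: obs=x cand={1,2} pick 2 [1->2 ok]
  15: obs=y cand={0} pick 0 [2->0 ok]
  16: obs=x cand={1,2} pick 1 [0->1 ok]
  17: obs=x cand={1,2} pick 1 [1->1 ok]
  18: obs=x cand={1,2} pick 1 [1->1 ok]
  19: obs=x cand={1,2} pick 2 [1->2 ok]
  20: obs=y cand={0} pick 0 [2->0 ok]
  21: obs=x cand={1,2} pick 1 [0->1 ok]
  22: obs=x cand={1,2} pick 1 [1->1 ok]
  23: obs=x cand={1,2} pick 2 [1->2 ok]
  24: obs=y cand={0} pick 0 [2->0 ok]
  25: obs=x cand={1,2} pick 1 [0->1 ok]
  26: obs=x cand={1,2} pick 2 [1->2 ok]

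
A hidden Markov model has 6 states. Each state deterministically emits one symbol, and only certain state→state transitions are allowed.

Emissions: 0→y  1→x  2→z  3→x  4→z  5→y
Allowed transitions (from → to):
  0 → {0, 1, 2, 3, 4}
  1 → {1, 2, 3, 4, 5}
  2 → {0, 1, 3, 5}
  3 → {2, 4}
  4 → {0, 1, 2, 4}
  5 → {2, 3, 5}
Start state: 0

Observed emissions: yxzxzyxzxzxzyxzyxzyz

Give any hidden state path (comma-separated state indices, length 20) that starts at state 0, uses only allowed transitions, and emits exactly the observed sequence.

0,1,2,3,4,0,1,4,1,2,3,2,5,3,4,0,3,2,5,2

  0: obs=y cand={0,5} pick 0 [start]
  1: obs=x cand={1,3} pick 1 [0->1 ok]
  2: obs=z cand={2,4} pick 2 [1->2 ok]
  3: obs=x cand={1,3} pick 3 [2->3 ok]
  4: obs=z cand={2,4} pick 4 [3->4 ok]
  5: obs=y cand={0,5} pick 0 [4->0 ok]
  6: obs=x cand={1,3} pick 1 [0->1 ok]
  7: obs=z cand={2,4} pick 4 [1->4 ok]
  8: obs=x cand={1,3} pick 1 [4->1 ok]
  9: obs=z cand={2,4} pick 2 [1->2 ok]
  10: obs=x cand={1,3} pick 3 [2->3 ok]
  11: obs=z cand={2,4} pick 2 [3->2 ok]
  12: obs=y cand={0,5} pick 5 [2->5 ok]
  13: obs=x cand={1,3} pick 3 [5->3 ok]
  14: obs=z cand={2,4} pick 4 [3->4 ok]
  15: obs=y cand={0,5} pick 0 [4->0 ok]
  16: obs=x cand={1,3} pick 3 [0->3 ok]
  17: obs=z cand={2,4} pick 2 [3->2 ok]
  18: obs=y cand={0,5} pick 5 [2->5 ok]
  19: obs=z cand={2,4} pick 2 [5->2 ok]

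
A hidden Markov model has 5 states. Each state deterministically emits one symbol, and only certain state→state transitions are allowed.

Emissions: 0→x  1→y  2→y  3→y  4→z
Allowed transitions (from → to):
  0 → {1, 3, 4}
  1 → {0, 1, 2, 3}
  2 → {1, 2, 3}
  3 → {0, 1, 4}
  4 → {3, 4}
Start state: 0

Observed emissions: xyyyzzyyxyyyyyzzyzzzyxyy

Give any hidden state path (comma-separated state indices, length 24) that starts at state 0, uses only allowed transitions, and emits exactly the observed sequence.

  [0] x  {0}  => 0  start
  [1] y  {1,2,3}  => 1  0->1 ok
  [2] y  {1,2,3}  => 2  1->2 ok
  [3] y  {1,2,3}  => 3  2->3 ok
  [4] z  {4}  => 4  3->4 ok
  [5] z  {4}  => 4  4->4 ok
  [6] y  {1,2,3}  => 3  4->3 ok
  [7] y  {1,2,3}  => 1  3->1 ok
  [8] x  {0}  => 0  1->0 ok
  [9] y  {1,2,3}  => 3  0->3 ok
  [10] y  {1,2,3}  => 1  3->1 ok
  [11] y  {1,2,3}  => 2  1->2 ok
  [12] y  {1,2,3}  => 2  2->2 ok
  [13] y  {1,2,3}  => 3  2->3 ok
  [14] z  {4}  => 4  3->4 ok
  [15] z  {4}  => 4  4->4 ok
  [16] y  {1,2,3}  => 3  4->3 ok
  [17] z  {4}  => 4  3->4 ok
  [18] z  {4}  => 4  4->4 ok
  [19] z  {4}  => 4  4->4 ok
  [20] y  {1,2,3}  => 3  4->3 ok
  [21] x  {0}  => 0  3->0 ok
  [22] y  {1,2,3}  => 1  0->1 ok
  [23] y  {1,2,3}  => 2  1->2 ok

0,1,2,3,4,4,3,1,0,3,1,2,2,3,4,4,3,4,4,4,3,0,1,2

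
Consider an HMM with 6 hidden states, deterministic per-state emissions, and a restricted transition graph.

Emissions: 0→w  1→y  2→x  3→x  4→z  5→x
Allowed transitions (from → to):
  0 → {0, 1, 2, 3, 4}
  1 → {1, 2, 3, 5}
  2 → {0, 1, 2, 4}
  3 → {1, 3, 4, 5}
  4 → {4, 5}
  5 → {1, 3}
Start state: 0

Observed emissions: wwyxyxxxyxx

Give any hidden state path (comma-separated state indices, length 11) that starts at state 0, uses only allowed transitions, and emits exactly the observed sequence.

0,0,1,2,1,2,2,2,1,5,3

  [0] w  {0}  => 0  start
  [1] w  {0}  => 0  0->0 ok
  [2] y  {1}  => 1  0->1 ok
  [3] x  {2,3,5}  => 2  1->2 ok
  [4] y  {1}  => 1  2->1 ok
  [5] x  {2,3,5}  => 2  1->2 ok
  [6] x  {2,3,5}  => 2  2->2 ok
  [7] x  {2,3,5}  => 2  2->2 ok
  [8] y  {1}  => 1  2->1 ok
  [9] x  {2,3,5}  => 5  1->5 ok
  [10] x  {2,3,5}  => 3  5->3 ok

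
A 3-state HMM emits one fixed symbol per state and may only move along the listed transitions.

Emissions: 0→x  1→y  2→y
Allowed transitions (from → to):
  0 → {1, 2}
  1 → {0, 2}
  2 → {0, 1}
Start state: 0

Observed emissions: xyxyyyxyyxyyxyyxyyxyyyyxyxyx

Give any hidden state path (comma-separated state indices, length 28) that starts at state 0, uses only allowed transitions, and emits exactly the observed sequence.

  t0 'x' -> {0}, take 0 (start)
  t1 'y' -> {1,2}, take 2 (0->2 ok)
  t2 'x' -> {0}, take 0 (2->0 ok)
  t3 'y' -> {1,2}, take 1 (0->1 ok)
  t4 'y' -> {1,2}, take 2 (1->2 ok)
  t5 'y' -> {1,2}, take 1 (2->1 ok)
  t6 'x' -> {0}, take 0 (1->0 ok)
  t7 'y' -> {1,2}, take 1 (0->1 ok)
  t8 'y' -> {1,2}, take 2 (1->2 ok)
  t9 'x' -> {0}, take 0 (2->0 ok)
  t10 'y' -> {1,2}, take 1 (0->1 ok)
  t11 'y' -> {1,2}, take 2 (1->2 ok)
  t12 'x' -> {0}, take 0 (2->0 ok)
  t13 'y' -> {1,2}, take 2 (0->2 ok)
  t14 'y' -> {1,2}, take 1 (2->1 ok)
  t15 'x' -> {0}, take 0 (1->0 ok)
  t16 'y' -> {1,2}, take 1 (0->1 ok)
  t17 'y' -> {1,2}, take 2 (1->2 ok)
  t18 'x' -> {0}, take 0 (2->0 ok)
  t19 'y' -> {1,2}, take 2 (0->2 ok)
  t20 'y' -> {1,2}, take 1 (2->1 ok)
  t21 'y' -> {1,2}, take 2 (1->2 ok)
  t22 'y' -> {1,2}, take 1 (2->1 ok)
  t23 'x' -> {0}, take 0 (1->0 ok)
  t24 'y' -> {1,2}, take 2 (0->2 ok)
  t25 'x' -> {0}, take 0 (2->0 ok)
  t26 'y' -> {1,2}, take 1 (0->1 ok)
  t27 'x' -> {0}, take 0 (1->0 ok)

0,2,0,1,2,1,0,1,2,0,1,2,0,2,1,0,1,2,0,2,1,2,1,0,2,0,1,0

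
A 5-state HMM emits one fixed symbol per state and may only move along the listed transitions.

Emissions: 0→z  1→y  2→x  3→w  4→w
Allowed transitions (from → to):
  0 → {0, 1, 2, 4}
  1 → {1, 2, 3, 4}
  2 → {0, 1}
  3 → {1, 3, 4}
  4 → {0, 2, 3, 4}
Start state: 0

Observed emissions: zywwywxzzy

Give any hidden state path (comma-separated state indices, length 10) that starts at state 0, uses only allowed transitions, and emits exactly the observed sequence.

0,1,3,3,1,4,2,0,0,1

  pos 0: z in {0}, choose 0; start
  pos 1: y in {1}, choose 1; 0->1 ok
  pos 2: w in {3,4}, choose 3; 1->3 ok
  pos 3: w in {3,4}, choose 3; 3->3 ok
  pos 4: y in {1}, choose 1; 3->1 ok
  pos 5: w in {3,4}, choose 4; 1->4 ok
  pos 6: x in {2}, choose 2; 4->2 ok
  pos 7: z in {0}, choose 0; 2->0 ok
  pos 8: z in {0}, choose 0; 0->0 ok
  pos 9: y in {1}, choose 1; 0->1 ok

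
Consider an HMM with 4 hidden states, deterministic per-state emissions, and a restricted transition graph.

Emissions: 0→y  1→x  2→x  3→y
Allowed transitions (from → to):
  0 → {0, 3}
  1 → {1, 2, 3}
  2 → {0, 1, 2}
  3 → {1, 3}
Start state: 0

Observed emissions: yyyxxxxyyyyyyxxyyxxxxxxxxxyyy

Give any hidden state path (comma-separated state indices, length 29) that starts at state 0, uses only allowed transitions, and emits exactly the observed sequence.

0,0,3,1,2,2,2,0,0,0,0,0,3,1,1,3,3,1,2,2,1,1,2,2,1,2,0,0,0

  [0] y  {0,3}  => 0  start
  [1] y  {0,3}  => 0  0->0 ok
  [2] y  {0,3}  => 3  0->3 ok
  [3] x  {1,2}  => 1  3->1 ok
  [4] x  {1,2}  => 2  1->2 ok
  [5] x  {1,2}  => 2  2->2 ok
  [6] x  {1,2}  => 2  2->2 ok
  [7] y  {0,3}  => 0  2->0 ok
  [8] y  {0,3}  => 0  0->0 ok
  [9] y  {0,3}  => 0  0->0 ok
  [10] y  {0,3}  => 0  0->0 ok
  [11] y  {0,3}  => 0  0->0 ok
  [12] y  {0,3}  => 3  0->3 ok
  [13] x  {1,2}  => 1  3->1 ok
  [14] x  {1,2}  => 1  1->1 ok
  [15] y  {0,3}  => 3  1->3 ok
  [16] y  {0,3}  => 3  3->3 ok
  [17] x  {1,2}  => 1  3->1 ok
  [18] x  {1,2}  => 2  1->2 ok
  [19] x  {1,2}  => 2  2->2 ok
  [20] x  {1,2}  => 1  2->1 ok
  [21] x  {1,2}  => 1  1->1 ok
  [22] x  {1,2}  => 2  1->2 ok
  [23] x  {1,2}  => 2  2->2 ok
  [24] x  {1,2}  => 1  2->1 ok
  [25] x  {1,2}  => 2  1->2 ok
  [26] y  {0,3}  => 0  2->0 ok
  [27] y  {0,3}  => 0  0->0 ok
  [28] y  {0,3}  => 0  0->0 ok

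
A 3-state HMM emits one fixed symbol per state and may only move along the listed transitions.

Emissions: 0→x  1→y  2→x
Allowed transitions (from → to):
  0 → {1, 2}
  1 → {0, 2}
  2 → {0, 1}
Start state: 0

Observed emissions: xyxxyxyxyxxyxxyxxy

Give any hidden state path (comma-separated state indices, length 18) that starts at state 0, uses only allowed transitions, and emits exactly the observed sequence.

0,1,0,2,1,0,1,2,1,0,2,1,2,0,1,2,0,1

  [0] x  {0,2}  => 0  start
  [1] y  {1}  => 1  0->1 ok
  [2] x  {0,2}  => 0  1->0 ok
  [3] x  {0,2}  => 2  0->2 ok
  [4] y  {1}  => 1  2->1 ok
  [5] x  {0,2}  => 0  1->0 ok
  [6] y  {1}  => 1  0->1 ok
  [7] x  {0,2}  => 2  1->2 ok
  [8] y  {1}  => 1  2->1 ok
  [9] x  {0,2}  => 0  1->0 ok
  [10] x  {0,2}  => 2  0->2 ok
  [11] y  {1}  => 1  2->1 ok
  [12] x  {0,2}  => 2  1->2 ok
  [13] x  {0,2}  => 0  2->0 ok
  [14] y  {1}  => 1  0->1 ok
  [15] x  {0,2}  => 2  1->2 ok
  [16] x  {0,2}  => 0  2->0 ok
  [17] y  {1}  => 1  0->1 ok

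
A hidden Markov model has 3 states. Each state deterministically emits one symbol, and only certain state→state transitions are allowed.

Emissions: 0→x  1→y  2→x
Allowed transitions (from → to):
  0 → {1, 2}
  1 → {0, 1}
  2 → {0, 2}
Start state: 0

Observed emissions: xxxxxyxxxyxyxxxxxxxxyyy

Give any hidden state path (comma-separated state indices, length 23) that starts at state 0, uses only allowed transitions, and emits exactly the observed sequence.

  pos 0: x in {0,2}, choose 0; start
  pos 1: x in {0,2}, choose 2; 0->2 ok
  pos 2: x in {0,2}, choose 2; 2->2 ok
  pos 3: x in {0,2}, choose 2; 2->2 ok
  pos 4: x in {0,2}, choose 0; 2->0 ok
  pos 5: y in {1}, choose 1; 0->1 ok
  pos 6: x in {0,2}, choose 0; 1->0 ok
  pos 7: x in {0,2}, choose 2; 0->2 ok
  pos 8: x in {0,2}, choose 0; 2->0 ok
  pos 9: y in {1}, choose 1; 0->1 ok
  pos 10: x in {0,2}, choose 0; 1->0 ok
  pos 11: y in {1}, choose 1; 0->1 ok
  pos 12: x in {0,2}, choose 0; 1->0 ok
  pos 13: x in {0,2}, choose 2; 0->2 ok
  pos 14: x in {0,2}, choose 0; 2->0 ok
  pos 15: x in {0,2}, choose 2; 0->2 ok
  pos 16: x in {0,2}, choose 2; 2->2 ok
  pos 17: x in {0,2}, choose 2; 2->2 ok
  pos 18: x in {0,2}, choose 2; 2->2 ok
  pos 19: x in {0,2}, choose 0; 2->0 ok
  pos 20: y in {1}, choose 1; 0->1 ok
  pos 21: y in {1}, choose 1; 1->1 ok
  pos 22: y in {1}, choose 1; 1->1 ok

0,2,2,2,0,1,0,2,0,1,0,1,0,2,0,2,2,2,2,0,1,1,1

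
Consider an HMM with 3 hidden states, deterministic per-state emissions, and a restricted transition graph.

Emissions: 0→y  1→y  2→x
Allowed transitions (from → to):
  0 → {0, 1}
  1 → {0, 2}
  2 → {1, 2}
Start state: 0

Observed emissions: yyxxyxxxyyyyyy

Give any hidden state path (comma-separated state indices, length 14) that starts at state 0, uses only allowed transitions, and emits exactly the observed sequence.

0,1,2,2,1,2,2,2,1,0,0,0,1,0

  pos 0: y in {0,1}, choose 0; start
  pos 1: y in {0,1}, choose 1; 0->1 ok
  pos 2: x in {2}, choose 2; 1->2 ok
  pos 3: x in {2}, choose 2; 2->2 ok
  pos 4: y in {0,1}, choose 1; 2->1 ok
  pos 5: x in {2}, choose 2; 1->2 ok
  pos 6: x in {2}, choose 2; 2->2 ok
  pos 7: x in {2}, choose 2; 2->2 ok
  pos 8: y in {0,1}, choose 1; 2->1 ok
  pos 9: y in {0,1}, choose 0; 1->0 ok
  pos 10: y in {0,1}, choose 0; 0->0 ok
  pos 11: y in {0,1}, choose 0; 0->0 ok
  pos 12: y in {0,1}, choose 1; 0->1 ok
  pos 13: y in {0,1}, choose 0; 1->0 ok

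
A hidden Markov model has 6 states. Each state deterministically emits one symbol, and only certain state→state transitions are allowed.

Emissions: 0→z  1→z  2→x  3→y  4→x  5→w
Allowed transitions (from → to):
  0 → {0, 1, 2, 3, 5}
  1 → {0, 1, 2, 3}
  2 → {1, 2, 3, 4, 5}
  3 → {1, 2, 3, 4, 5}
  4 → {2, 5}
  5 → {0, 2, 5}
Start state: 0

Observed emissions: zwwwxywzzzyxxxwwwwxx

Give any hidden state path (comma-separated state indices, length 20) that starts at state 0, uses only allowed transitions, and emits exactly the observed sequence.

0,5,5,5,2,3,5,0,1,1,3,2,2,4,5,5,5,5,2,2

  [0] z  {0,1}  => 0  start
  [1] w  {5}  => 5  0->5 ok
  [2] w  {5}  => 5  5->5 ok
  [3] w  {5}  => 5  5->5 ok
  [4] x  {2,4}  => 2  5->2 ok
  [5] y  {3}  => 3  2->3 ok
  [6] w  {5}  => 5  3->5 ok
  [7] z  {0,1}  => 0  5->0 ok
  [8] z  {0,1}  => 1  0->1 ok
  [9] z  {0,1}  => 1  1->1 ok
  [10] y  {3}  => 3  1->3 ok
  [11] x  {2,4}  => 2  3->2 ok
  [12] x  {2,4}  => 2  2->2 ok
  [13] x  {2,4}  => 4  2->4 ok
  [14] w  {5}  => 5  4->5 ok
  [15] w  {5}  => 5  5->5 ok
  [16] w  {5}  => 5  5->5 ok
  [17] w  {5}  => 5  5->5 ok
  [18] x  {2,4}  => 2  5->2 ok
  [19] x  {2,4}  => 2  2->2 ok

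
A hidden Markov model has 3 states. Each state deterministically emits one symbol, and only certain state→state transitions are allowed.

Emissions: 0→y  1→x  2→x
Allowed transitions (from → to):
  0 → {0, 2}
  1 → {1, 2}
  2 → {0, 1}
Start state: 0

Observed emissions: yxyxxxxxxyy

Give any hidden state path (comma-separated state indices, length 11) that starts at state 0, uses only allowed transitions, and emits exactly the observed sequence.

0,2,0,2,1,1,1,1,2,0,0

  [0] y  {0}  => 0  start
  [1] x  {1,2}  => 2  0->2 ok
  [2] y  {0}  => 0  2->0 ok
  [3] x  {1,2}  => 2  0->2 ok
  [4] x  {1,2}  => 1  2->1 ok
  [5] x  {1,2}  => 1  1->1 ok
  [6] x  {1,2}  => 1  1->1 ok
  [7] x  {1,2}  => 1  1->1 ok
  [8] x  {1,2}  => 2  1->2 ok
  [9] y  {0}  => 0  2->0 ok
  [10] y  {0}  => 0  0->0 ok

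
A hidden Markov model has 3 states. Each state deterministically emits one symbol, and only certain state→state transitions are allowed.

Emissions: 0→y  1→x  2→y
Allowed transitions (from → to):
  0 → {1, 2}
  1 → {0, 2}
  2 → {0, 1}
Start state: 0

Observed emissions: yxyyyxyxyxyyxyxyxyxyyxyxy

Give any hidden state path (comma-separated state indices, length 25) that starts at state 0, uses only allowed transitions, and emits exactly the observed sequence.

  0: obs=y cand={0,2} pick 0 [start]
  1: obs=x cand={1} pick 1 [0->1 ok]
  2: obs=y cand={0,2} pick 0 [1->0 ok]
  3: obs=y cand={0,2} pick 2 [0->2 ok]
  4: obs=y cand={0,2} pick 0 [2->0 ok]
  5: obs=x cand={1} pick 1 [0->1 ok]
  6: obs=y cand={0,2} pick 2 [1->2 ok]
  7: obs=x cand={1} pick 1 [2->1 ok]
  8: obs=y cand={0,2} pick 2 [1->2 ok]
  9: obs=x cand={1} pick 1 [2->1 ok]
  10: obs=y cand={0,2} pick 0 [1->0 ok]
  11: obs=y cand={0,2} pick 2 [0->2 ok]
  12: obs=x cand={1} pick 1 [2->1 ok]
  13: obs=y cand={0,2} pick 0 [1->0 ok]
  14: obs=x cand={1} pick 1 [0->1 ok]
  15: obs=y cand={0,2} pick 0 [1->0 ok]
  16: obs=x cand={1} pick 1 [0->1 ok]
  17: obs=y cand={0,2} pick 2 [1->2 ok]
  18: obs=x cand={1} pick 1 [2->1 ok]
  19: obs=y cand={0,2} pick 2 [1->2 ok]
  20: obs=y cand={0,2} pick 0 [2->0 ok]
  21: obs=x cand={1} pick 1 [0->1 ok]
  22: obs=y cand={0,2} pick 0 [1->0 ok]
  23: obs=x cand={1} pick 1 [0->1 ok]
  24: obs=y cand={0,2} pick 0 [1->0 ok]

0,1,0,2,0,1,2,1,2,1,0,2,1,0,1,0,1,2,1,2,0,1,0,1,0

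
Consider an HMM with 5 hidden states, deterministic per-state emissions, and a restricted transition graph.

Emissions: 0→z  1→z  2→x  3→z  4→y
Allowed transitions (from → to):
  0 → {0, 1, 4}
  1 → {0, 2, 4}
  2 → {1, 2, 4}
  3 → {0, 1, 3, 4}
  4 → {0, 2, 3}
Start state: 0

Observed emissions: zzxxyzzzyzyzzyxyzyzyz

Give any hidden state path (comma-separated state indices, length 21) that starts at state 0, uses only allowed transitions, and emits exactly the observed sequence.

  [0] z  {0,1,3}  => 0  start
  [1] z  {0,1,3}  => 1  0->1 ok
  [2] x  {2}  => 2  1->2 ok
  [3] x  {2}  => 2  2->2 ok
  [4] y  {4}  => 4  2->4 ok
  [5] z  {0,1,3}  => 0  4->0 ok
  [6] z  {0,1,3}  => 1  0->1 ok
  [7] z  {0,1,3}  => 0  1->0 ok
  [8] y  {4}  => 4  0->4 ok
  [9] z  {0,1,3}  => 3  4->3 ok
  [10] y  {4}  => 4  3->4 ok
  [11] z  {0,1,3}  => 3  4->3 ok
  [12] z  {0,1,3}  => 1  3->1 ok
  [13] y  {4}  => 4  1->4 ok
  [14] x  {2}  => 2  4->2 ok
  [15] y  {4}  => 4  2->4 ok
  [16] z  {0,1,3}  => 3  4->3 ok
  [17] y  {4}  => 4  3->4 ok
  [18] z  {0,1,3}  => 0  4->0 ok
  [19] y  {4}  => 4  0->4 ok
  [20] z  {0,1,3}  => 0  4->0 ok

0,1,2,2,4,0,1,0,4,3,4,3,1,4,2,4,3,4,0,4,0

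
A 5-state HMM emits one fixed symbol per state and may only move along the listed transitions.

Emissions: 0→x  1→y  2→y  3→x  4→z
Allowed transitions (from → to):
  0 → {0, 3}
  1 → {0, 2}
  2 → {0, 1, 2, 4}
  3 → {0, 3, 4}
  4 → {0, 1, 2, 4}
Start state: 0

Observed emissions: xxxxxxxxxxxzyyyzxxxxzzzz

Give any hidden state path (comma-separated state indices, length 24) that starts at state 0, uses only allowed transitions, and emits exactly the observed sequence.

0,3,3,3,0,3,0,0,0,0,3,4,1,2,2,4,0,3,0,3,4,4,4,4

  0: obs=x cand={0,3} pick 0 [start]
  1: obs=x cand={0,3} pick 3 [0->3 ok]
  2: obs=x cand={0,3} pick 3 [3->3 ok]
  3: obs=x cand={0,3} pick 3 [3->3 ok]
  4: obs=x cand={0,3} pick 0 [3->0 ok]
  5: obs=x cand={0,3} pick 3 [0->3 ok]
  6: obs=x cand={0,3} pick 0 [3->0 ok]
  7: obs=x cand={0,3} pick 0 [0->0 ok]
  8: obs=x cand={0,3} pick 0 [0->0 ok]
  9: obs=x cand={0,3} pick 0 [0->0 ok]
  10: obs=x cand={0,3} pick 3 [0->3 ok]
  11: obs=z cand={4} pick 4 [3->4 ok]
  12: obs=y cand={1,2} pick 1 [4->1 ok]
  13: obs=y cand={1,2} pick 2 [1->2 ok]
  14: obs=y cand={1,2} pick 2 [2->2 ok]
  15: obs=z cand={4} pick 4 [2->4 ok]
  16: obs=x cand={0,3} pick 0 [4->0 ok]
  17: obs=x cand={0,3} pick 3 [0->3 ok]
  18: obs=x cand={0,3} pick 0 [3->0 ok]
  19: obs=x cand={0,3} pick 3 [0->3 ok]
  20: obs=z cand={4} pick 4 [3->4 ok]
  21: obs=z cand={4} pick 4 [4->4 ok]
  22: obs=z cand={4} pick 4 [4->4 ok]
  23: obs=z cand={4} pick 4 [4->4 ok]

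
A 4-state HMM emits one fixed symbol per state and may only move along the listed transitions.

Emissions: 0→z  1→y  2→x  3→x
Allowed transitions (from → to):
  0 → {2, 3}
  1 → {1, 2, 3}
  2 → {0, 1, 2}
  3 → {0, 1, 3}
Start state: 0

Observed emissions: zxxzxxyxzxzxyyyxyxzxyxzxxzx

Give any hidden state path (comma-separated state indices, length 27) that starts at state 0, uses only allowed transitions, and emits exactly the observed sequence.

  0: obs=z cand={0} pick 0 [start]
  1: obs=x cand={2,3} pick 2 [0->2 ok]
  2: obs=x cand={2,3} pick 2 [2->2 ok]
  3: obs=z cand={0} pick 0 [2->0 ok]
  4: obs=x cand={2,3} pick 2 [0->2 ok]
  5: obs=x cand={2,3} pick 2 [2->2 ok]
  6: obs=y cand={1} pick 1 [2->1 ok]
  7: obs=x cand={2,3} pick 2 [1->2 ok]
  8: obs=z cand={0} pick 0 [2->0 ok]
  9: obs=x cand={2,3} pick 2 [0->2 ok]
  10: obs=z cand={0} pick 0 [2->0 ok]
  11: obs=x cand={2,3} pick 2 [0->2 ok]
  12: obs=y cand={1} pick 1 [2->1 ok]
  13: obs=y cand={1} pick 1 [1->1 ok]
  14: obs=y cand={1} pick 1 [1->1 ok]
  15: obs=x cand={2,3} pick 2 [1->2 ok]
  16: obs=y cand={1} pick 1 [2->1 ok]
  17: obs=x cand={2,3} pick 3 [1->3 ok]
  18: obs=z cand={0} pick 0 [3->0 ok]
  19: obs=x cand={2,3} pick 3 [0->3 ok]
  20: obs=y cand={1} pick 1 [3->1 ok]
  21: obs=x cand={2,3} pick 3 [1->3 ok]
  22: obs=z cand={0} pick 0 [3->0 ok]
  23: obs=x cand={2,3} pick 2 [0->2 ok]
  24: obs=x cand={2,3} pick 2 [2->2 ok]
  25: obs=z cand={0} pick 0 [2->0 ok]
  26: obs=x cand={2,3} pick 2 [0->2 ok]

0,2,2,0,2,2,1,2,0,2,0,2,1,1,1,2,1,3,0,3,1,3,0,2,2,0,2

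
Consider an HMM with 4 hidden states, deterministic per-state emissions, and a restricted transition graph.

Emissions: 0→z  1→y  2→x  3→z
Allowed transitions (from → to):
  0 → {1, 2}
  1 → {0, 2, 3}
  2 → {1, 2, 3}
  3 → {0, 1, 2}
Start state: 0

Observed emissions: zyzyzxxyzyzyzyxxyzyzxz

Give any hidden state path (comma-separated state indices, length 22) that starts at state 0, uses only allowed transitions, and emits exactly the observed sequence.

0,1,3,1,0,2,2,1,0,1,0,1,0,1,2,2,1,0,1,0,2,3

  t0 'z' -> {0,3}, take 0 (start)
  t1 'y' -> {1}, take 1 (0->1 ok)
  t2 'z' -> {0,3}, take 3 (1->3 ok)
  t3 'y' -> {1}, take 1 (3->1 ok)
  t4 'z' -> {0,3}, take 0 (1->0 ok)
  t5 'x' -> {2}, take 2 (0->2 ok)
  t6 'x' -> {2}, take 2 (2->2 ok)
  t7 'y' -> {1}, take 1 (2->1 ok)
  t8 'z' -> {0,3}, take 0 (1->0 ok)
  t9 'y' -> {1}, take 1 (0->1 ok)
  t10 'z' -> {0,3}, take 0 (1->0 ok)
  t11 'y' -> {1}, take 1 (0->1 ok)
  t12 'z' -> {0,3}, take 0 (1->0 ok)
  t13 'y' -> {1}, take 1 (0->1 ok)
  t14 'x' -> {2}, take 2 (1->2 ok)
  t15 'x' -> {2}, take 2 (2->2 ok)
  t16 'y' -> {1}, take 1 (2->1 ok)
  t17 'z' -> {0,3}, take 0 (1->0 ok)
  t18 'y' -> {1}, take 1 (0->1 ok)
  t19 'z' -> {0,3}, take 0 (1->0 ok)
  t20 'x' -> {2}, take 2 (0->2 ok)
  t21 'z' -> {0,3}, take 3 (2->3 ok)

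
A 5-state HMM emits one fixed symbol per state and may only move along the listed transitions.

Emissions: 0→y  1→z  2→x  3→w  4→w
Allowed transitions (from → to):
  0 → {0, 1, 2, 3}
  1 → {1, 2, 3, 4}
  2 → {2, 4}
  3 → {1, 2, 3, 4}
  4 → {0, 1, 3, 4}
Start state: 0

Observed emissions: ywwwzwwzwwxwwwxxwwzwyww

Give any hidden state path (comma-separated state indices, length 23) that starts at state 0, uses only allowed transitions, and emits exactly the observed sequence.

  [0] y  {0}  => 0  start
  [1] w  {3,4}  => 3  0->3 ok
  [2] w  {3,4}  => 4  3->4 ok
  [3] w  {3,4}  => 4  4->4 ok
  [4] z  {1}  => 1  4->1 ok
  [5] w  {3,4}  => 3  1->3 ok
  [6] w  {3,4}  => 4  3->4 ok
  [7] z  {1}  => 1  4->1 ok
  [8] w  {3,4}  => 4  1->4 ok
  [9] w  {3,4}  => 3  4->3 ok
  [10] x  {2}  => 2  3->2 ok
  [11] w  {3,4}  => 4  2->4 ok
  [12] w  {3,4}  => 3  4->3 ok
  [13] w  {3,4}  => 3  3->3 ok
  [14] x  {2}  => 2  3->2 ok
  [15] x  {2}  => 2  2->2 ok
  [16] w  {3,4}  => 4  2->4 ok
  [17] w  {3,4}  => 3  4->3 ok
  [18] z  {1}  => 1  3->1 ok
  [19] w  {3,4}  => 4  1->4 ok
  [20] y  {0}  => 0  4->0 ok
  [21] w  {3,4}  => 3  0->3 ok
  [22] w  {3,4}  => 4  3->4 ok

0,3,4,4,1,3,4,1,4,3,2,4,3,3,2,2,4,3,1,4,0,3,4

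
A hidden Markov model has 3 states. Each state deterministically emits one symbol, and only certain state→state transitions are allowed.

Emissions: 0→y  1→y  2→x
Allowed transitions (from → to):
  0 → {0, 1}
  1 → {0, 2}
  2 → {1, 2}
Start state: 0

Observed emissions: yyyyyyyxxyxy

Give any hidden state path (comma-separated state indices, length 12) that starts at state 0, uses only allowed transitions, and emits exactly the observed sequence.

0,0,1,0,1,0,1,2,2,1,2,1

  t0 'y' -> {0,1}, take 0 (start)
  t1 'y' -> {0,1}, take 0 (0->0 ok)
  t2 'y' -> {0,1}, take 1 (0->1 ok)
  t3 'y' -> {0,1}, take 0 (1->0 ok)
  t4 'y' -> {0,1}, take 1 (0->1 ok)
  t5 'y' -> {0,1}, take 0 (1->0 ok)
  t6 'y' -> {0,1}, take 1 (0->1 ok)
  t7 'x' -> {2}, take 2 (1->2 ok)
  t8 'x' -> {2}, take 2 (2->2 ok)
  t9 'y' -> {0,1}, take 1 (2->1 ok)
  t10 'x' -> {2}, take 2 (1->2 ok)
  t11 'y' -> {0,1}, take 1 (2->1 ok)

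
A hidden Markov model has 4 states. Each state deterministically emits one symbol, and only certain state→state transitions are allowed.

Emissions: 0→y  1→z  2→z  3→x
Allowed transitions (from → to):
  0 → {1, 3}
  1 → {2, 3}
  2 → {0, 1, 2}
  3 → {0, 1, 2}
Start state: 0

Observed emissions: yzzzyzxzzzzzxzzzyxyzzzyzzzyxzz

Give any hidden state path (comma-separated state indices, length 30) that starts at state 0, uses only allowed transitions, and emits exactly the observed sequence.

0,1,2,2,0,1,3,2,2,1,2,1,3,1,2,2,0,3,0,1,2,2,0,1,2,2,0,3,1,2

  0: obs=y cand={0} pick 0 [start]
  1: obs=z cand={1,2} pick 1 [0->1 ok]
  2: obs=z cand={1,2} pick 2 [1->2 ok]
  3: obs=z cand={1,2} pick 2 [2->2 ok]
  4: obs=y cand={0} pick 0 [2->0 ok]
  5: obs=z cand={1,2} pick 1 [0->1 ok]
  6: obs=x cand={3} pick 3 [1->3 ok]
  7: obs=z cand={1,2} pick 2 [3->2 ok]
  8: obs=z cand={1,2} pick 2 [2->2 ok]
  9: obs=z cand={1,2} pick 1 [2->1 ok]
  10: obs=z cand={1,2} pick 2 [1->2 ok]
  11: obs=z cand={1,2} pick 1 [2->1 ok]
  12: obs=x cand={3} pick 3 [1->3 ok]
  13: obs=z cand={1,2} pick 1 [3->1 ok]
  14: obs=z cand={1,2} pick 2 [1->2 ok]
  15: obs=z cand={1,2} pick 2 [2->2 ok]
  16: obs=y cand={0} pick 0 [2->0 ok]
  17: obs=x cand={3} pick 3 [0->3 ok]
  18: obs=y cand={0} pick 0 [3->0 ok]
  19: obs=z cand={1,2} pick 1 [0->1 ok]
  20: obs=z cand={1,2} pick 2 [1->2 ok]
  21: obs=z cand={1,2} pick 2 [2->2 ok]
  22: obs=y cand={0} pick 0 [2->0 ok]
  23: obs=z cand={1,2} pick 1 [0->1 ok]
  24: obs=z cand={1,2} pick 2 [1->2 ok]
  25: obs=z cand={1,2} pick 2 [2->2 ok]
  26: obs=y cand={0} pick 0 [2->0 ok]
  27: obs=x cand={3} pick 3 [0->3 ok]
  28: obs=z cand={1,2} pick 1 [3->1 ok]
  29: obs=z cand={1,2} pick 2 [1->2 ok]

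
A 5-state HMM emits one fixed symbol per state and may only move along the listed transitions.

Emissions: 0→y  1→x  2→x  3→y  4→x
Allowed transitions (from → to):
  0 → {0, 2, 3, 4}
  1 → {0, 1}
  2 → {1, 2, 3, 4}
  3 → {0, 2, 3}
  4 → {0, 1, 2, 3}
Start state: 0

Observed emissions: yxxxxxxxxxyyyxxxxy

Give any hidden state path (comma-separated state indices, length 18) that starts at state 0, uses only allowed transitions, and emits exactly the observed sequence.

0,4,2,1,1,1,1,1,1,1,0,0,0,4,2,2,4,3

  t0 'y' -> {0,3}, take 0 (start)
  t1 'x' -> {1,2,4}, take 4 (0->4 ok)
  t2 'x' -> {1,2,4}, take 2 (4->2 ok)
  t3 'x' -> {1,2,4}, take 1 (2->1 ok)
  t4 'x' -> {1,2,4}, take 1 (1->1 ok)
  t5 'x' -> {1,2,4}, take 1 (1->1 ok)
  t6 'x' -> {1,2,4}, take 1 (1->1 ok)
  t7 'x' -> {1,2,4}, take 1 (1->1 ok)
  t8 'x' -> {1,2,4}, take 1 (1->1 ok)
  t9 'x' -> {1,2,4}, take 1 (1->1 ok)
  t10 'y' -> {0,3}, take 0 (1->0 ok)
  t11 'y' -> {0,3}, take 0 (0->0 ok)
  t12 'y' -> {0,3}, take 0 (0->0 ok)
  t13 'x' -> {1,2,4}, take 4 (0->4 ok)
  t14 'x' -> {1,2,4}, take 2 (4->2 ok)
  t15 'x' -> {1,2,4}, take 2 (2->2 ok)
  t16 'x' -> {1,2,4}, take 4 (2->4 ok)
  t17 'y' -> {0,3}, take 3 (4->3 ok)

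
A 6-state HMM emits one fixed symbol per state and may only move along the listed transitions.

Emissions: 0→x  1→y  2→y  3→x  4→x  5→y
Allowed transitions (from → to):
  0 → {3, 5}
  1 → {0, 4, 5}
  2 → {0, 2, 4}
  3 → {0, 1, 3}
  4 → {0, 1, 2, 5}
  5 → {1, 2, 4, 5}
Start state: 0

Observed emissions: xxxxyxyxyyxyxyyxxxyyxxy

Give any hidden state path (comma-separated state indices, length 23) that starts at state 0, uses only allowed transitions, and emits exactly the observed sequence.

0,3,0,3,1,4,1,4,5,5,4,1,4,5,2,0,3,0,5,1,0,3,1

  pos 0: x in {0,3,4}, choose 0; start
  pos 1: x in {0,3,4}, choose 3; 0->3 ok
  pos 2: x in {0,3,4}, choose 0; 3->0 ok
  pos 3: x in {0,3,4}, choose 3; 0->3 ok
  pos 4: y in {1,2,5}, choose 1; 3->1 ok
  pos 5: x in {0,3,4}, choose 4; 1->4 ok
  pos 6: y in {1,2,5}, choose 1; 4->1 ok
  pos 7: x in {0,3,4}, choose 4; 1->4 ok
  pos 8: y in {1,2,5}, choose 5; 4->5 ok
  pos 9: y in {1,2,5}, choose 5; 5->5 ok
  pos 10: x in {0,3,4}, choose 4; 5->4 ok
  pos 11: y in {1,2,5}, choose 1; 4->1 ok
  pos 12: x in {0,3,4}, choose 4; 1->4 ok
  pos 13: y in {1,2,5}, choose 5; 4->5 ok
  pos 14: y in {1,2,5}, choose 2; 5->2 ok
  pos 15: x in {0,3,4}, choose 0; 2->0 ok
  pos 16: x in {0,3,4}, choose 3; 0->3 ok
  pos 17: x in {0,3,4}, choose 0; 3->0 ok
  pos 18: y in {1,2,5}, choose 5; 0->5 ok
  pos 19: y in {1,2,5}, choose 1; 5->1 ok
  pos 20: x in {0,3,4}, choose 0; 1->0 ok
  pos 21: x in {0,3,4}, choose 3; 0->3 ok
  pos 22: y in {1,2,5}, choose 1; 3->1 ok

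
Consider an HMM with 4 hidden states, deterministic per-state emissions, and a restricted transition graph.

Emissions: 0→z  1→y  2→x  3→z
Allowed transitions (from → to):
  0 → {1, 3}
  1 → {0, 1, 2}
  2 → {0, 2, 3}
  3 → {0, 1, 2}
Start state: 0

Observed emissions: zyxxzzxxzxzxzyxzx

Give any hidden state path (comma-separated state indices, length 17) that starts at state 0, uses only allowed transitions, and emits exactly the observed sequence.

0,1,2,2,0,3,2,2,3,2,3,2,0,1,2,3,2

  0: obs=z cand={0,3} pick 0 [start]
  1: obs=y cand={1} pick 1 [0->1 ok]
  2: obs=x cand={2} pick 2 [1->2 ok]
  3: obs=x cand={2} pick 2 [2->2 ok]
  4: obs=z cand={0,3} pick 0 [2->0 ok]
  5: obs=z cand={0,3} pick 3 [0->3 ok]
  6: obs=x cand={2} pick 2 [3->2 ok]
  7: obs=x cand={2} pick 2 [2->2 ok]
  8: obs=z cand={0,3} pick 3 [2->3 ok]
  9: obs=x cand={2} pick 2 [3->2 ok]
  10: obs=z cand={0,3} pick 3 [2->3 ok]
  11: obs=x cand={2} pick 2 [3->2 ok]
  12: obs=z cand={0,3} pick 0 [2->0 ok]
  13: obs=y cand={1} pick 1 [0->1 ok]
  14: obs=x cand={2} pick 2 [1->2 ok]
  15: obs=z cand={0,3} pick 3 [2->3 ok]
  16: obs=x cand={2} pick 2 [3->2 ok]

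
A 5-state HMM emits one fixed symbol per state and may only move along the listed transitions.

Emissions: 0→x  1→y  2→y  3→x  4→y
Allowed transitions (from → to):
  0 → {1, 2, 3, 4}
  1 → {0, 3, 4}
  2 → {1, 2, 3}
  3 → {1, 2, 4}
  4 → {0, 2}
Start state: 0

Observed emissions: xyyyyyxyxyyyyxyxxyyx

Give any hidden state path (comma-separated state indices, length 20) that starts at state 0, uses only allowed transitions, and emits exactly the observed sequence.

  t0 'x' -> {0,3}, take 0 (start)
  t1 'y' -> {1,2,4}, take 2 (0->2 ok)
  t2 'y' -> {1,2,4}, take 2 (2->2 ok)
  t3 'y' -> {1,2,4}, take 2 (2->2 ok)
  t4 'y' -> {1,2,4}, take 2 (2->2 ok)
  t5 'y' -> {1,2,4}, take 1 (2->1 ok)
  t6 'x' -> {0,3}, take 0 (1->0 ok)
  t7 'y' -> {1,2,4}, take 1 (0->1 ok)
  t8 'x' -> {0,3}, take 3 (1->3 ok)
  t9 'y' -> {1,2,4}, take 2 (3->2 ok)
  t10 'y' -> {1,2,4}, take 2 (2->2 ok)
  t11 'y' -> {1,2,4}, take 2 (2->2 ok)
  t12 'y' -> {1,2,4}, take 1 (2->1 ok)
  t13 'x' -> {0,3}, take 3 (1->3 ok)
  t14 'y' -> {1,2,4}, take 4 (3->4 ok)
  t15 'x' -> {0,3}, take 0 (4->0 ok)
  t16 'x' -> {0,3}, take 3 (0->3 ok)
  t17 'y' -> {1,2,4}, take 4 (3->4 ok)
  t18 'y' -> {1,2,4}, take 2 (4->2 ok)
  t19 'x' -> {0,3}, take 3 (2->3 ok)

0,2,2,2,2,1,0,1,3,2,2,2,1,3,4,0,3,4,2,3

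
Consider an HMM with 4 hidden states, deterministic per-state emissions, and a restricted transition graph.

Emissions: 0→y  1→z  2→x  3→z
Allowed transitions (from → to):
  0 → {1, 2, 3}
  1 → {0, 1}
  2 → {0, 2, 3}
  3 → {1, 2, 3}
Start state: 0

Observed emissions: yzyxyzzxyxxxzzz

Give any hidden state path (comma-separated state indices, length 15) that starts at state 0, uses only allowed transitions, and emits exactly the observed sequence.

  t0 'y' -> {0}, take 0 (start)
  t1 'z' -> {1,3}, take 1 (0->1 ok)
  t2 'y' -> {0}, take 0 (1->0 ok)
  t3 'x' -> {2}, take 2 (0->2 ok)
  t4 'y' -> {0}, take 0 (2->0 ok)
  t5 'z' -> {1,3}, take 3 (0->3 ok)
  t6 'z' -> {1,3}, take 3 (3->3 ok)
  t7 'x' -> {2}, take 2 (3->2 ok)
  t8 'y' -> {0}, take 0 (2->0 ok)
  t9 'x' -> {2}, take 2 (0->2 ok)
  t10 'x' -> {2}, take 2 (2->2 ok)
  t11 'x' -> {2}, take 2 (2->2 ok)
  t12 'z' -> {1,3}, take 3 (2->3 ok)
  t13 'z' -> {1,3}, take 3 (3->3 ok)
  t14 'z' -> {1,3}, take 3 (3->3 ok)

0,1,0,2,0,3,3,2,0,2,2,2,3,3,3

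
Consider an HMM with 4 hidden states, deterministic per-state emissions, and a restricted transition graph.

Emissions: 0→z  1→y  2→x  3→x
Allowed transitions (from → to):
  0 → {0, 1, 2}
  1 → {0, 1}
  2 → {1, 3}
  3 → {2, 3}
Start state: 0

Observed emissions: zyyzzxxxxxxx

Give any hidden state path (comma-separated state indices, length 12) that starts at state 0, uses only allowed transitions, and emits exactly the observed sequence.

0,1,1,0,0,2,3,3,3,3,2,3

  pos 0: z in {0}, choose 0; start
  pos 1: y in {1}, choose 1; 0->1 ok
  pos 2: y in {1}, choose 1; 1->1 ok
  pos 3: z in {0}, choose 0; 1->0 ok
  pos 4: z in {0}, choose 0; 0->0 ok
  pos 5: x in {2,3}, choose 2; 0->2 ok
  pos 6: x in {2,3}, choose 3; 2->3 ok
  pos 7: x in {2,3}, choose 3; 3->3 ok
  pos 8: x in {2,3}, choose 3; 3->3 ok
  pos 9: x in {2,3}, choose 3; 3->3 ok
  pos 10: x in {2,3}, choose 2; 3->2 ok
  pos 11: x in {2,3}, choose 3; 2->3 ok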